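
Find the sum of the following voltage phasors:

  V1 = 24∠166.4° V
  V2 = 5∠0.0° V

Step 1 — Convert each phasor to rectangular form:
  V1 = 24·(cos(166.4°) + j·sin(166.4°)) = -23.33 + j5.643 V
  V2 = 5·(cos(0.0°) + j·sin(0.0°)) = 5 V
Step 2 — Sum components: V_total = -18.33 + j5.643 V.
Step 3 — Convert to polar: |V_total| = 19.18 V, ∠V_total = 162.9°.

V_total = 19.18∠162.9° V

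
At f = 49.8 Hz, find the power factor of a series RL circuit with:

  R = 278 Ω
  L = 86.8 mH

Step 1 — Angular frequency: ω = 2π·f = 2π·49.8 = 312.9 rad/s.
Step 2 — Component impedances:
  R: Z = R = 278 Ω
  L: Z = jωL = j·312.9·0.0868 = 0 + j27.16 Ω
Step 3 — Series combination: Z_total = R + L = 278 + j27.16 Ω = 279.3∠5.6° Ω.
Step 4 — Power factor: PF = cos(φ) = Re(Z)/|Z| = 278/279.3 = 0.9953.
Step 5 — Type: Im(Z) = 27.16 ⇒ lagging (phase φ = 5.6°).

PF = 0.9953 (lagging, φ = 5.6°)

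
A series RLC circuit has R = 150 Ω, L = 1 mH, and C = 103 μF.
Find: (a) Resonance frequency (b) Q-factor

Step 1 — Resonance condition Im(Z)=0 gives ω₀ = 1/√(LC).
Step 2 — ω₀ = 1/√(0.001·0.000103) = 3116 rad/s.
Step 3 — f₀ = ω₀/(2π) = 495.9 Hz.
Step 4 — Series Q: Q = ω₀L/R = 3116·0.001/150 = 0.02077.

(a) f₀ = 495.9 Hz  (b) Q = 0.02077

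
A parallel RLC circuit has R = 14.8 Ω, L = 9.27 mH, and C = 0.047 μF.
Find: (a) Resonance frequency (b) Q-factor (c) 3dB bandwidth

Step 1 — Resonance: ω₀ = 1/√(LC) = 1/√(0.00927·4.7e-08) = 4.791e+04 rad/s.
Step 2 — f₀ = ω₀/(2π) = 7625 Hz.
Step 3 — Parallel Q: Q = R/(ω₀L) = 14.8/(4.791e+04·0.00927) = 0.03333.
Step 4 — Bandwidth: Δω = ω₀/Q = 1.438e+06 rad/s; BW = Δω/(2π) = 2.288e+05 Hz.

(a) f₀ = 7625 Hz  (b) Q = 0.03333  (c) BW = 2.288e+05 Hz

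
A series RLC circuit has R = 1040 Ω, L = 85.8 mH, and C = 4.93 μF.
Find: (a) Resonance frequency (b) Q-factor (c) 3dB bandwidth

Step 1 — Resonance: ω₀ = 1/√(LC) = 1/√(0.0858·4.93e-06) = 1538 rad/s.
Step 2 — f₀ = ω₀/(2π) = 244.7 Hz.
Step 3 — Series Q: Q = ω₀L/R = 1538·0.0858/1040 = 0.1268.
Step 4 — Bandwidth: Δω = ω₀/Q = 1.212e+04 rad/s; BW = Δω/(2π) = 1929 Hz.

(a) f₀ = 244.7 Hz  (b) Q = 0.1268  (c) BW = 1929 Hz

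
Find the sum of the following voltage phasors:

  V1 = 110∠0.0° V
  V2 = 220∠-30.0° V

Step 1 — Convert each phasor to rectangular form:
  V1 = 110·(cos(0.0°) + j·sin(0.0°)) = 110 V
  V2 = 220·(cos(-30.0°) + j·sin(-30.0°)) = 190.5 - j110 V
Step 2 — Sum components: V_total = 300.5 - j110 V.
Step 3 — Convert to polar: |V_total| = 320 V, ∠V_total = -20.1°.

V_total = 320∠-20.1° V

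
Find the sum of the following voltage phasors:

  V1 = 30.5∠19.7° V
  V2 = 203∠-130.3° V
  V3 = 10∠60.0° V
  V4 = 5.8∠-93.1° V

Step 1 — Convert each phasor to rectangular form:
  V1 = 30.5·(cos(19.7°) + j·sin(19.7°)) = 28.71 + j10.28 V
  V2 = 203·(cos(-130.3°) + j·sin(-130.3°)) = -131.3 - j154.8 V
  V3 = 10·(cos(60.0°) + j·sin(60.0°)) = 5 + j8.66 V
  V4 = 5.8·(cos(-93.1°) + j·sin(-93.1°)) = -0.3137 - j5.792 V
Step 2 — Sum components: V_total = -97.9 - j141.7 V.
Step 3 — Convert to polar: |V_total| = 172.2 V, ∠V_total = -124.6°.

V_total = 172.2∠-124.6° V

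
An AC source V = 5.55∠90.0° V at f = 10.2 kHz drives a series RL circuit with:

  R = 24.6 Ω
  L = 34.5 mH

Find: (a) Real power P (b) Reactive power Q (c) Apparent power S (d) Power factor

Step 1 — Angular frequency: ω = 2π·f = 2π·1.02e+04 = 6.409e+04 rad/s.
Step 2 — Component impedances:
  R: Z = R = 24.6 Ω
  L: Z = jωL = j·6.409e+04·0.0345 = 0 + j2211 Ω
Step 3 — Series combination: Z_total = R + L = 24.6 + j2211 Ω = 2211∠89.4° Ω.
Step 4 — Source phasor: V = 5.55∠90.0° V = 0 + j5.55 V.
Step 5 — Current: I = V / Z = 0.00251 + j2.792e-05 A = 0.00251∠0.6° A.
Step 6 — Complex power: S = V·I* = 0.000155 + j0.01393 VA.
Step 7 — Real power: P = Re(S) = 0.000155 W.
Step 8 — Reactive power: Q = Im(S) = 0.01393 VAR.
Step 9 — Apparent power: |S| = 0.01393 VA.
Step 10 — Power factor: PF = P/|S| = 0.01113 (lagging).

(a) P = 0.000155 W  (b) Q = 0.01393 VAR  (c) S = 0.01393 VA  (d) PF = 0.01113 (lagging)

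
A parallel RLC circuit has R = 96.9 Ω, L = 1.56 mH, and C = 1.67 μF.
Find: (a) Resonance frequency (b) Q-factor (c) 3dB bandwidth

Step 1 — Resonance: ω₀ = 1/√(LC) = 1/√(0.00156·1.67e-06) = 1.959e+04 rad/s.
Step 2 — f₀ = ω₀/(2π) = 3118 Hz.
Step 3 — Parallel Q: Q = R/(ω₀L) = 96.9/(1.959e+04·0.00156) = 3.17.
Step 4 — Bandwidth: Δω = ω₀/Q = 6180 rad/s; BW = Δω/(2π) = 983.5 Hz.

(a) f₀ = 3118 Hz  (b) Q = 3.17  (c) BW = 983.5 Hz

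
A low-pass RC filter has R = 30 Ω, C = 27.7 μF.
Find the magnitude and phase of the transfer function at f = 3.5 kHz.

Step 1 — Angular frequency: ω = 2π·3500 = 2.199e+04 rad/s.
Step 2 — Transfer function: H(jω) = 1/(1 + jωRC).
Step 3 — Denominator: 1 + jωRC = 1 + j·2.199e+04·30·2.77e-05 = 1 + j18.27.
Step 4 — H = 0.002985 - j0.05456.
Step 5 — Magnitude: |H| = 0.05464 (-25.2 dB); phase: φ = -86.9°.

|H| = 0.05464 (-25.2 dB), φ = -86.9°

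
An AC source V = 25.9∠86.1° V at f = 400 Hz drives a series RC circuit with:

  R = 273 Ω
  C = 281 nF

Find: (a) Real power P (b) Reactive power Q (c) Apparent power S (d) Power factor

Step 1 — Angular frequency: ω = 2π·f = 2π·400 = 2513 rad/s.
Step 2 — Component impedances:
  R: Z = R = 273 Ω
  C: Z = 1/(jωC) = -j/(ω·C) = 0 - j1416 Ω
Step 3 — Series combination: Z_total = R + C = 273 - j1416 Ω = 1442∠-79.1° Ω.
Step 4 — Source phasor: V = 25.9∠86.1° V = 1.762 + j25.84 V.
Step 5 — Current: I = V / Z = -0.01736 + j0.004592 A = 0.01796∠165.2° A.
Step 6 — Complex power: S = V·I* = 0.08807 - j0.4568 VA.
Step 7 — Real power: P = Re(S) = 0.08807 W.
Step 8 — Reactive power: Q = Im(S) = -0.4568 VAR.
Step 9 — Apparent power: |S| = 0.4652 VA.
Step 10 — Power factor: PF = P/|S| = 0.1893 (leading).

(a) P = 0.08807 W  (b) Q = -0.4568 VAR  (c) S = 0.4652 VA  (d) PF = 0.1893 (leading)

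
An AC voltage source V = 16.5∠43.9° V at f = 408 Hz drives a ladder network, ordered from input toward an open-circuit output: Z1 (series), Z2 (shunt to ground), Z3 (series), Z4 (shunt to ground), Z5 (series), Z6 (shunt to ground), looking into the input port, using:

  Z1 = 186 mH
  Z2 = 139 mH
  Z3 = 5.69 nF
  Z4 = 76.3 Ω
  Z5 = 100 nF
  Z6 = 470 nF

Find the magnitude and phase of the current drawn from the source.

Step 1 — Angular frequency: ω = 2π·f = 2π·408 = 2564 rad/s.
Step 2 — Component impedances:
  Z1: Z = jωL = j·2564·0.186 = 0 + j476.8 Ω
  Z2: Z = jωL = j·2564·0.139 = 0 + j356.3 Ω
  Z3: Z = 1/(jωC) = -j/(ω·C) = 0 - j6.856e+04 Ω
  Z4: Z = R = 76.3 Ω
  Z5: Z = 1/(jωC) = -j/(ω·C) = 0 - j3901 Ω
  Z6: Z = 1/(jωC) = -j/(ω·C) = 0 - j830 Ω
Step 3 — Ladder network (open output): work backward from the far end, alternating series and parallel combinations. Z_in = 0.002082 + j835 Ω = 835∠90.0° Ω.
Step 4 — Source phasor: V = 16.5∠43.9° V = 11.89 + j11.44 V.
Step 5 — Ohm's law: I = V / Z_total = (11.89 + j11.44) / (0.002082 + j835) = 0.0137 - j0.01424 A.
Step 6 — Convert to polar: |I| = 0.01976 A, ∠I = -46.1°.

I = 0.01976∠-46.1° A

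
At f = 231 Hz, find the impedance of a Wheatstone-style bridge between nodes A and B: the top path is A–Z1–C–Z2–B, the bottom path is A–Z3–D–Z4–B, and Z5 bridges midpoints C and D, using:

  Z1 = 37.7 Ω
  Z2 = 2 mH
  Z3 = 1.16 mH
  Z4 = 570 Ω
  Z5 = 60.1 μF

Step 1 — Angular frequency: ω = 2π·f = 2π·231 = 1451 rad/s.
Step 2 — Component impedances:
  Z1: Z = R = 37.7 Ω
  Z2: Z = jωL = j·1451·0.002 = 0 + j2.903 Ω
  Z3: Z = jωL = j·1451·0.00116 = 0 + j1.684 Ω
  Z4: Z = R = 570 Ω
  Z5: Z = 1/(jωC) = -j/(ω·C) = 0 - j11.46 Ω
Step 3 — Bridge requires nodal analysis (the Z5 bridge couples midpoints C and D, so the two paths cannot be reduced to a simple series/parallel combination). Setting node B to ground and injecting 1 A at node A, the 3-node admittance system at A, C, D solves to V_A = Z_AB = 2.47 - j6.183 Ω = 6.658∠-68.2° Ω.

Z = 2.47 - j6.183 Ω = 6.658∠-68.2° Ω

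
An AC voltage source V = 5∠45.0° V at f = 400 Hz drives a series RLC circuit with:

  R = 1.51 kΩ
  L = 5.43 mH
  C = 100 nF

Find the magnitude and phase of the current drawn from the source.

Step 1 — Angular frequency: ω = 2π·f = 2π·400 = 2513 rad/s.
Step 2 — Component impedances:
  R: Z = R = 1510 Ω
  L: Z = jωL = j·2513·0.00543 = 0 + j13.65 Ω
  C: Z = 1/(jωC) = -j/(ω·C) = 0 - j3979 Ω
Step 3 — Series combination: Z_total = R + L + C = 1510 - j3965 Ω = 4243∠-69.2° Ω.
Step 4 — Source phasor: V = 5∠45.0° V = 3.536 + j3.536 V.
Step 5 — Ohm's law: I = V / Z_total = (3.536 + j3.536) / (1510 - j3965) = -0.0004822 + j0.001075 A.
Step 6 — Convert to polar: |I| = 0.001178 A, ∠I = 114.2°.

I = 0.001178∠114.2° A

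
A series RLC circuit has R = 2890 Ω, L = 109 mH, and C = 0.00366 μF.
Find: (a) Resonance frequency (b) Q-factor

Step 1 — Resonance condition Im(Z)=0 gives ω₀ = 1/√(LC).
Step 2 — ω₀ = 1/√(0.109·3.66e-09) = 5.007e+04 rad/s.
Step 3 — f₀ = ω₀/(2π) = 7968 Hz.
Step 4 — Series Q: Q = ω₀L/R = 5.007e+04·0.109/2890 = 1.888.

(a) f₀ = 7968 Hz  (b) Q = 1.888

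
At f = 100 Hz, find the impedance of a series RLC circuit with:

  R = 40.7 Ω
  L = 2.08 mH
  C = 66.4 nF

Step 1 — Angular frequency: ω = 2π·f = 2π·100 = 628.3 rad/s.
Step 2 — Component impedances:
  R: Z = R = 40.7 Ω
  L: Z = jωL = j·628.3·0.00208 = 0 + j1.307 Ω
  C: Z = 1/(jωC) = -j/(ω·C) = 0 - j2.397e+04 Ω
Step 3 — Series combination: Z_total = R + L + C = 40.7 - j2.397e+04 Ω = 2.397e+04∠-89.9° Ω.

Z = 40.7 - j2.397e+04 Ω = 2.397e+04∠-89.9° Ω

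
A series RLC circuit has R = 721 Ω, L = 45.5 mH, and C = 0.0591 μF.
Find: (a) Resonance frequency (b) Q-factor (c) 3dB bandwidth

Step 1 — Resonance condition Im(Z)=0 gives ω₀ = 1/√(LC).
Step 2 — ω₀ = 1/√(0.0455·5.91e-08) = 1.928e+04 rad/s.
Step 3 — f₀ = ω₀/(2π) = 3069 Hz.
Step 4 — Series Q: Q = ω₀L/R = 1.928e+04·0.0455/721 = 1.217.
Step 5 — 3dB bandwidth: Δω = ω₀/Q = 1.585e+04 rad/s; BW = Δω/(2π) = 2522 Hz.

(a) f₀ = 3069 Hz  (b) Q = 1.217  (c) BW = 2522 Hz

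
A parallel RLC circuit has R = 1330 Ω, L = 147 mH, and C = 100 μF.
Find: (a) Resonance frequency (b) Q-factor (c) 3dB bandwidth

Step 1 — Resonance: ω₀ = 1/√(LC) = 1/√(0.147·0.0001) = 260.8 rad/s.
Step 2 — f₀ = ω₀/(2π) = 41.51 Hz.
Step 3 — Parallel Q: Q = R/(ω₀L) = 1330/(260.8·0.147) = 34.69.
Step 4 — Bandwidth: Δω = ω₀/Q = 7.519 rad/s; BW = Δω/(2π) = 1.197 Hz.

(a) f₀ = 41.51 Hz  (b) Q = 34.69  (c) BW = 1.197 Hz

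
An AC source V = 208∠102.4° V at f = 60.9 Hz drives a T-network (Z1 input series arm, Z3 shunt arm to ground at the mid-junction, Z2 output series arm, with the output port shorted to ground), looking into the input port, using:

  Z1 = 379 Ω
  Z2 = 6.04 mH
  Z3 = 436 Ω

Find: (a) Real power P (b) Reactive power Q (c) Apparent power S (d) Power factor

Step 1 — Angular frequency: ω = 2π·f = 2π·60.9 = 382.6 rad/s.
Step 2 — Component impedances:
  Z1: Z = R = 379 Ω
  Z2: Z = jωL = j·382.6·0.00604 = 0 + j2.311 Ω
  Z3: Z = R = 436 Ω
Step 3 — With the output port shorted to ground, the output series arm Z2 runs from the junction to ground; the shunt arm Z3 also runs from the junction to ground. They appear in parallel: Z3 || Z2 = 0.01225 + j2.311 Ω.
Step 4 — Series with input arm Z1: Z_in = Z1 + (Z3 || Z2) = 379 + j2.311 Ω = 379∠0.3° Ω.
Step 5 — Source phasor: V = 208∠102.4° V = -44.66 + j203.1 V.
Step 6 — Current: I = V / Z = -0.1146 + j0.5367 A = 0.5488∠102.1° A.
Step 7 — Complex power: S = V·I* = 114.1 + j0.696 VA.
Step 8 — Real power: P = Re(S) = 114.1 W.
Step 9 — Reactive power: Q = Im(S) = 0.696 VAR.
Step 10 — Apparent power: |S| = 114.1 VA.
Step 11 — Power factor: PF = P/|S| = 1 (lagging).

(a) P = 114.1 W  (b) Q = 0.696 VAR  (c) S = 114.1 VA  (d) PF = 1 (lagging)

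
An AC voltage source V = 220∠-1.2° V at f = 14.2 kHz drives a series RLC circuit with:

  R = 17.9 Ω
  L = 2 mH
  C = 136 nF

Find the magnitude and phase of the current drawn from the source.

Step 1 — Angular frequency: ω = 2π·f = 2π·1.42e+04 = 8.922e+04 rad/s.
Step 2 — Component impedances:
  R: Z = R = 17.9 Ω
  L: Z = jωL = j·8.922e+04·0.002 = 0 + j178.4 Ω
  C: Z = 1/(jωC) = -j/(ω·C) = 0 - j82.41 Ω
Step 3 — Series combination: Z_total = R + L + C = 17.9 + j96.03 Ω = 97.68∠79.4° Ω.
Step 4 — Source phasor: V = 220∠-1.2° V = 220 - j4.607 V.
Step 5 — Ohm's law: I = V / Z_total = (220 - j4.607) / (17.9 + j96.03) = 0.3662 - j2.222 A.
Step 6 — Convert to polar: |I| = 2.252 A, ∠I = -80.6°.

I = 2.252∠-80.6° A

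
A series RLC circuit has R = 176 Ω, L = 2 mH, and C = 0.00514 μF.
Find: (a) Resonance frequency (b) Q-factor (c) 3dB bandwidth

Step 1 — Resonance: ω₀ = 1/√(LC) = 1/√(0.002·5.14e-09) = 3.119e+05 rad/s.
Step 2 — f₀ = ω₀/(2π) = 4.964e+04 Hz.
Step 3 — Series Q: Q = ω₀L/R = 3.119e+05·0.002/176 = 3.544.
Step 4 — Bandwidth: Δω = ω₀/Q = 8.8e+04 rad/s; BW = Δω/(2π) = 1.401e+04 Hz.

(a) f₀ = 4.964e+04 Hz  (b) Q = 3.544  (c) BW = 1.401e+04 Hz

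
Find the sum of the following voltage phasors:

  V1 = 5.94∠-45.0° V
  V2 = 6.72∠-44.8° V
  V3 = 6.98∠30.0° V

Step 1 — Convert each phasor to rectangular form:
  V1 = 5.94·(cos(-45.0°) + j·sin(-45.0°)) = 4.2 - j4.2 V
  V2 = 6.72·(cos(-44.8°) + j·sin(-44.8°)) = 4.768 - j4.735 V
  V3 = 6.98·(cos(30.0°) + j·sin(30.0°)) = 6.045 + j3.49 V
Step 2 — Sum components: V_total = 15.01 - j5.445 V.
Step 3 — Convert to polar: |V_total| = 15.97 V, ∠V_total = -19.9°.

V_total = 15.97∠-19.9° V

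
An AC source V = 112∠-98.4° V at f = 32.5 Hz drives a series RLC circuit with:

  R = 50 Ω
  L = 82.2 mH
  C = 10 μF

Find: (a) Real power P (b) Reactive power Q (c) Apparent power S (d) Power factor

Step 1 — Angular frequency: ω = 2π·f = 2π·32.5 = 204.2 rad/s.
Step 2 — Component impedances:
  R: Z = R = 50 Ω
  L: Z = jωL = j·204.2·0.0822 = 0 + j16.79 Ω
  C: Z = 1/(jωC) = -j/(ω·C) = 0 - j489.7 Ω
Step 3 — Series combination: Z_total = R + L + C = 50 - j472.9 Ω = 475.6∠-84.0° Ω.
Step 4 — Source phasor: V = 112∠-98.4° V = -16.36 - j110.8 V.
Step 5 — Current: I = V / Z = 0.2281 - j0.05871 A = 0.2355∠-14.4° A.
Step 6 — Complex power: S = V·I* = 2.773 - j26.23 VA.
Step 7 — Real power: P = Re(S) = 2.773 W.
Step 8 — Reactive power: Q = Im(S) = -26.23 VAR.
Step 9 — Apparent power: |S| = 26.38 VA.
Step 10 — Power factor: PF = P/|S| = 0.1051 (leading).

(a) P = 2.773 W  (b) Q = -26.23 VAR  (c) S = 26.38 VA  (d) PF = 0.1051 (leading)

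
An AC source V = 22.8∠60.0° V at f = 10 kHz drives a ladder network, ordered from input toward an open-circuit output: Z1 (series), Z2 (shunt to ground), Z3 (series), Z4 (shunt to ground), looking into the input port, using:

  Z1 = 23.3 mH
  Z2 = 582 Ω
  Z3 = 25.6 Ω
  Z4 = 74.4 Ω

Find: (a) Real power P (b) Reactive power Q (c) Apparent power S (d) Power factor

Step 1 — Angular frequency: ω = 2π·f = 2π·1e+04 = 6.283e+04 rad/s.
Step 2 — Component impedances:
  Z1: Z = jωL = j·6.283e+04·0.0233 = 0 + j1464 Ω
  Z2: Z = R = 582 Ω
  Z3: Z = R = 25.6 Ω
  Z4: Z = R = 74.4 Ω
Step 3 — Ladder network (open output): work backward from the far end, alternating series and parallel combinations. Z_in = 85.34 + j1464 Ω = 1466∠86.7° Ω.
Step 4 — Source phasor: V = 22.8∠60.0° V = 11.4 + j19.75 V.
Step 5 — Current: I = V / Z = 0.01389 - j0.006977 A = 0.01555∠-26.7° A.
Step 6 — Complex power: S = V·I* = 0.02063 + j0.3539 VA.
Step 7 — Real power: P = Re(S) = 0.02063 W.
Step 8 — Reactive power: Q = Im(S) = 0.3539 VAR.
Step 9 — Apparent power: |S| = 0.3545 VA.
Step 10 — Power factor: PF = P/|S| = 0.05819 (lagging).

(a) P = 0.02063 W  (b) Q = 0.3539 VAR  (c) S = 0.3545 VA  (d) PF = 0.05819 (lagging)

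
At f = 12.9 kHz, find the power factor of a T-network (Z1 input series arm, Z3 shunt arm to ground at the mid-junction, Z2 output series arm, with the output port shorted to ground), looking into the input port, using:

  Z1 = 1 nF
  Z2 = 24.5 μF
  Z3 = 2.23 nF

Step 1 — Angular frequency: ω = 2π·f = 2π·1.29e+04 = 8.105e+04 rad/s.
Step 2 — Component impedances:
  Z1: Z = 1/(jωC) = -j/(ω·C) = 0 - j1.234e+04 Ω
  Z2: Z = 1/(jωC) = -j/(ω·C) = 0 - j0.5036 Ω
  Z3: Z = 1/(jωC) = -j/(ω·C) = 0 - j5533 Ω
Step 3 — With the output port shorted to ground, the output series arm Z2 runs from the junction to ground; the shunt arm Z3 also runs from the junction to ground. They appear in parallel: Z3 || Z2 = 0 - j0.5035 Ω.
Step 4 — Series with input arm Z1: Z_in = Z1 + (Z3 || Z2) = 0 - j1.234e+04 Ω = 1.234e+04∠-90.0° Ω.
Step 5 — Power factor: PF = cos(φ) = Re(Z)/|Z| = 0/1.234e+04 = 0.
Step 6 — Type: Im(Z) = -1.234e+04 ⇒ leading (phase φ = -90.0°).

PF = 0 (leading, φ = -90.0°)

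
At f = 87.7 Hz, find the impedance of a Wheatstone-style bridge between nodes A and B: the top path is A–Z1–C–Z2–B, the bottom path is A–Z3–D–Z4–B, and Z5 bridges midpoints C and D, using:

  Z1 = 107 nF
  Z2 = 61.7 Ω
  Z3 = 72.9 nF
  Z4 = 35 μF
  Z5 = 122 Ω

Step 1 — Angular frequency: ω = 2π·f = 2π·87.7 = 551 rad/s.
Step 2 — Component impedances:
  Z1: Z = 1/(jωC) = -j/(ω·C) = 0 - j1.696e+04 Ω
  Z2: Z = R = 61.7 Ω
  Z3: Z = 1/(jωC) = -j/(ω·C) = 0 - j2.489e+04 Ω
  Z4: Z = 1/(jωC) = -j/(ω·C) = 0 - j51.85 Ω
  Z5: Z = R = 122 Ω
Step 3 — Bridge requires nodal analysis (the Z5 bridge couples midpoints C and D, so the two paths cannot be reduced to a simple series/parallel combination). Setting node B to ground and injecting 1 A at node A, the 3-node admittance system at A, C, D solves to V_A = Z_AB = 19.47 - j1.011e+04 Ω = 1.011e+04∠-89.9° Ω.

Z = 19.47 - j1.011e+04 Ω = 1.011e+04∠-89.9° Ω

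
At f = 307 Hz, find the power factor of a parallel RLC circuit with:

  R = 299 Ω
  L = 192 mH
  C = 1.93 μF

Step 1 — Angular frequency: ω = 2π·f = 2π·307 = 1929 rad/s.
Step 2 — Component impedances:
  R: Z = R = 299 Ω
  L: Z = jωL = j·1929·0.192 = 0 + j370.4 Ω
  C: Z = 1/(jωC) = -j/(ω·C) = 0 - j268.6 Ω
Step 3 — Parallel combination: 1/Z_total = 1/R + 1/L + 1/C; Z_total = 273.4 - j83.62 Ω = 285.9∠-17.0° Ω.
Step 4 — Power factor: PF = cos(φ) = Re(Z)/|Z| = 273.4/285.9 = 0.9563.
Step 5 — Type: Im(Z) = -83.62 ⇒ leading (phase φ = -17.0°).

PF = 0.9563 (leading, φ = -17.0°)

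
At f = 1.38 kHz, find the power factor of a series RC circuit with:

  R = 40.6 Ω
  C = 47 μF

Step 1 — Angular frequency: ω = 2π·f = 2π·1380 = 8671 rad/s.
Step 2 — Component impedances:
  R: Z = R = 40.6 Ω
  C: Z = 1/(jωC) = -j/(ω·C) = 0 - j2.454 Ω
Step 3 — Series combination: Z_total = R + C = 40.6 - j2.454 Ω = 40.67∠-3.5° Ω.
Step 4 — Power factor: PF = cos(φ) = Re(Z)/|Z| = 40.6/40.674 = 0.9982.
Step 5 — Type: Im(Z) = -2.454 ⇒ leading (phase φ = -3.5°).

PF = 0.9982 (leading, φ = -3.5°)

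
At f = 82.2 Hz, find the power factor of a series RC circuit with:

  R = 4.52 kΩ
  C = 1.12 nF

Step 1 — Angular frequency: ω = 2π·f = 2π·82.2 = 516.5 rad/s.
Step 2 — Component impedances:
  R: Z = R = 4520 Ω
  C: Z = 1/(jωC) = -j/(ω·C) = 0 - j1.729e+06 Ω
Step 3 — Series combination: Z_total = R + C = 4520 - j1.729e+06 Ω = 1.729e+06∠-89.9° Ω.
Step 4 — Power factor: PF = cos(φ) = Re(Z)/|Z| = 4520/1.7287e+06 = 0.002615.
Step 5 — Type: Im(Z) = -1.729e+06 ⇒ leading (phase φ = -89.9°).

PF = 0.002615 (leading, φ = -89.9°)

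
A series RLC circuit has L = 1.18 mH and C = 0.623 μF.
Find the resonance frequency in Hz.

Step 1 — Resonance condition Im(Z)=0 gives ω₀ = 1/√(LC).
Step 2 — ω₀ = 1/√(0.00118·6.23e-07) = 3.688e+04 rad/s.
Step 3 — f₀ = ω₀/(2π) = 5870 Hz.

f₀ = 5870 Hz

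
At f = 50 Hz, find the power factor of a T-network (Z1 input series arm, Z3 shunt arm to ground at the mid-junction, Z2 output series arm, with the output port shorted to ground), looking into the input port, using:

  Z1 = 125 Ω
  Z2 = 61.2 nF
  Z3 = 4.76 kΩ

Step 1 — Angular frequency: ω = 2π·f = 2π·50 = 314.2 rad/s.
Step 2 — Component impedances:
  Z1: Z = R = 125 Ω
  Z2: Z = 1/(jωC) = -j/(ω·C) = 0 - j5.201e+04 Ω
  Z3: Z = R = 4760 Ω
Step 3 — With the output port shorted to ground, the output series arm Z2 runs from the junction to ground; the shunt arm Z3 also runs from the junction to ground. They appear in parallel: Z3 || Z2 = 4720 - j432 Ω.
Step 4 — Series with input arm Z1: Z_in = Z1 + (Z3 || Z2) = 4845 - j432 Ω = 4865∠-5.1° Ω.
Step 5 — Power factor: PF = cos(φ) = Re(Z)/|Z| = 4845.46/4864.68 = 0.996.
Step 6 — Type: Im(Z) = -432 ⇒ leading (phase φ = -5.1°).

PF = 0.996 (leading, φ = -5.1°)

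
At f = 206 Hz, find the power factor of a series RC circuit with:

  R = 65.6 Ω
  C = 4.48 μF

Step 1 — Angular frequency: ω = 2π·f = 2π·206 = 1294 rad/s.
Step 2 — Component impedances:
  R: Z = R = 65.6 Ω
  C: Z = 1/(jωC) = -j/(ω·C) = 0 - j172.5 Ω
Step 3 — Series combination: Z_total = R + C = 65.6 - j172.5 Ω = 184.5∠-69.2° Ω.
Step 4 — Power factor: PF = cos(φ) = Re(Z)/|Z| = 65.6/184.51 = 0.3555.
Step 5 — Type: Im(Z) = -172.5 ⇒ leading (phase φ = -69.2°).

PF = 0.3555 (leading, φ = -69.2°)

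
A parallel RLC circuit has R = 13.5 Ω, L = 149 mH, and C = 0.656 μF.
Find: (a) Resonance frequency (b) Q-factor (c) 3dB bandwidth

Step 1 — Resonance: ω₀ = 1/√(LC) = 1/√(0.149·6.56e-07) = 3199 rad/s.
Step 2 — f₀ = ω₀/(2π) = 509.1 Hz.
Step 3 — Parallel Q: Q = R/(ω₀L) = 13.5/(3199·0.149) = 0.02833.
Step 4 — Bandwidth: Δω = ω₀/Q = 1.129e+05 rad/s; BW = Δω/(2π) = 1.797e+04 Hz.

(a) f₀ = 509.1 Hz  (b) Q = 0.02833  (c) BW = 1.797e+04 Hz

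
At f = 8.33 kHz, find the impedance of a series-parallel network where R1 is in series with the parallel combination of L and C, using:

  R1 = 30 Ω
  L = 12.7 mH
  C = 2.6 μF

Step 1 — Angular frequency: ω = 2π·f = 2π·8330 = 5.234e+04 rad/s.
Step 2 — Component impedances:
  R1: Z = R = 30 Ω
  L: Z = jωL = j·5.234e+04·0.0127 = 0 + j664.7 Ω
  C: Z = 1/(jωC) = -j/(ω·C) = 0 - j7.349 Ω
Step 3 — Parallel branch: L || C = 1/(1/L + 1/C) = 0 - j7.431 Ω.
Step 4 — Series with R1: Z_total = R1 + (L || C) = 30 - j7.431 Ω = 30.91∠-13.9° Ω.

Z = 30 - j7.431 Ω = 30.91∠-13.9° Ω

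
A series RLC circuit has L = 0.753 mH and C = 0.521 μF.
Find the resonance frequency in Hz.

Step 1 — Resonance condition Im(Z)=0 gives ω₀ = 1/√(LC).
Step 2 — ω₀ = 1/√(0.000753·5.21e-07) = 5.049e+04 rad/s.
Step 3 — f₀ = ω₀/(2π) = 8035 Hz.

f₀ = 8035 Hz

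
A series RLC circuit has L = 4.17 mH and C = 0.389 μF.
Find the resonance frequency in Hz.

Step 1 — Resonance condition Im(Z)=0 gives ω₀ = 1/√(LC).
Step 2 — ω₀ = 1/√(0.00417·3.89e-07) = 2.483e+04 rad/s.
Step 3 — f₀ = ω₀/(2π) = 3952 Hz.

f₀ = 3952 Hz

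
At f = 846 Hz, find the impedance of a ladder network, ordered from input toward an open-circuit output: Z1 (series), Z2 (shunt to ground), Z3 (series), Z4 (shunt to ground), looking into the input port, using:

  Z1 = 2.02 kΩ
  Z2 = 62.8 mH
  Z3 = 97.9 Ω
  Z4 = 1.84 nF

Step 1 — Angular frequency: ω = 2π·f = 2π·846 = 5316 rad/s.
Step 2 — Component impedances:
  Z1: Z = R = 2020 Ω
  Z2: Z = jωL = j·5316·0.0628 = 0 + j333.8 Ω
  Z3: Z = R = 97.9 Ω
  Z4: Z = 1/(jωC) = -j/(ω·C) = 0 - j1.022e+05 Ω
Step 3 — Ladder network (open output): work backward from the far end, alternating series and parallel combinations. Z_in = 2020 + j334.9 Ω = 2048∠9.4° Ω.

Z = 2020 + j334.9 Ω = 2048∠9.4° Ω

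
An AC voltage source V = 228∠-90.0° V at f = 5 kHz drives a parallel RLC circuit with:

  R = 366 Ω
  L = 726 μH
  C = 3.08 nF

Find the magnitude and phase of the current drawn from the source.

Step 1 — Angular frequency: ω = 2π·f = 2π·5000 = 3.142e+04 rad/s.
Step 2 — Component impedances:
  R: Z = R = 366 Ω
  L: Z = jωL = j·3.142e+04·0.000726 = 0 + j22.81 Ω
  C: Z = 1/(jωC) = -j/(ω·C) = 0 - j1.033e+04 Ω
Step 3 — Parallel combination: 1/Z_total = 1/R + 1/L + 1/C; Z_total = 1.422 + j22.77 Ω = 22.81∠86.4° Ω.
Step 4 — Source phasor: V = 228∠-90.0° V = 0 - j228 V.
Step 5 — Ohm's law: I = V / Z_total = (0 - j228) / (1.422 + j22.77) = -9.974 - j0.623 A.
Step 6 — Convert to polar: |I| = 9.994 A, ∠I = -176.4°.

I = 9.994∠-176.4° A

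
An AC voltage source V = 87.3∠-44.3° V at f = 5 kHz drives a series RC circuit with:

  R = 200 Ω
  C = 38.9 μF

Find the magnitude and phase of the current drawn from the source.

Step 1 — Angular frequency: ω = 2π·f = 2π·5000 = 3.142e+04 rad/s.
Step 2 — Component impedances:
  R: Z = R = 200 Ω
  C: Z = 1/(jωC) = -j/(ω·C) = 0 - j0.8183 Ω
Step 3 — Series combination: Z_total = R + C = 200 - j0.8183 Ω = 200∠-0.2° Ω.
Step 4 — Source phasor: V = 87.3∠-44.3° V = 62.48 - j60.97 V.
Step 5 — Ohm's law: I = V / Z_total = (62.48 - j60.97) / (200 - j0.8183) = 0.3136 - j0.3036 A.
Step 6 — Convert to polar: |I| = 0.4365 A, ∠I = -44.1°.

I = 0.4365∠-44.1° A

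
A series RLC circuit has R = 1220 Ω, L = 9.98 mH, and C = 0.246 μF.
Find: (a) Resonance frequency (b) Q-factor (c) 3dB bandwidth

Step 1 — Resonance: ω₀ = 1/√(LC) = 1/√(0.00998·2.46e-07) = 2.018e+04 rad/s.
Step 2 — f₀ = ω₀/(2π) = 3212 Hz.
Step 3 — Series Q: Q = ω₀L/R = 2.018e+04·0.00998/1220 = 0.1651.
Step 4 — Bandwidth: Δω = ω₀/Q = 1.222e+05 rad/s; BW = Δω/(2π) = 1.946e+04 Hz.

(a) f₀ = 3212 Hz  (b) Q = 0.1651  (c) BW = 1.946e+04 Hz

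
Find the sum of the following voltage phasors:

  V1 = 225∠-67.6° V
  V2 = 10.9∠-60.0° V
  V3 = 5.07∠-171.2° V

Step 1 — Convert each phasor to rectangular form:
  V1 = 225·(cos(-67.6°) + j·sin(-67.6°)) = 85.74 - j208 V
  V2 = 10.9·(cos(-60.0°) + j·sin(-60.0°)) = 5.45 - j9.44 V
  V3 = 5.07·(cos(-171.2°) + j·sin(-171.2°)) = -5.01 - j0.7756 V
Step 2 — Sum components: V_total = 86.18 - j218.2 V.
Step 3 — Convert to polar: |V_total| = 234.6 V, ∠V_total = -68.5°.

V_total = 234.6∠-68.5° V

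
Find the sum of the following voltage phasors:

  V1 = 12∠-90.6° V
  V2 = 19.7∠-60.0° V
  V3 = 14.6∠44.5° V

Step 1 — Convert each phasor to rectangular form:
  V1 = 12·(cos(-90.6°) + j·sin(-90.6°)) = -0.1257 - j12 V
  V2 = 19.7·(cos(-60.0°) + j·sin(-60.0°)) = 9.85 - j17.06 V
  V3 = 14.6·(cos(44.5°) + j·sin(44.5°)) = 10.41 + j10.23 V
Step 2 — Sum components: V_total = 20.14 - j18.83 V.
Step 3 — Convert to polar: |V_total| = 27.57 V, ∠V_total = -43.1°.

V_total = 27.57∠-43.1° V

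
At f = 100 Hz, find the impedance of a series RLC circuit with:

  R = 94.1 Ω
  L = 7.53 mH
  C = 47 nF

Step 1 — Angular frequency: ω = 2π·f = 2π·100 = 628.3 rad/s.
Step 2 — Component impedances:
  R: Z = R = 94.1 Ω
  L: Z = jωL = j·628.3·0.00753 = 0 + j4.731 Ω
  C: Z = 1/(jωC) = -j/(ω·C) = 0 - j3.386e+04 Ω
Step 3 — Series combination: Z_total = R + L + C = 94.1 - j3.386e+04 Ω = 3.386e+04∠-89.8° Ω.

Z = 94.1 - j3.386e+04 Ω = 3.386e+04∠-89.8° Ω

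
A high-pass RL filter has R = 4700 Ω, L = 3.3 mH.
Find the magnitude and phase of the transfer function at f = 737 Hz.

Step 1 — Angular frequency: ω = 2π·737 = 4631 rad/s.
Step 2 — Transfer function: H(jω) = jωL/(R + jωL).
Step 3 — Numerator jωL = j·15.28; denominator R + jωL = 4700 + j15.28.
Step 4 — H = 1.057e-05 + j0.003251.
Step 5 — Magnitude: |H| = 0.003251 (-49.8 dB); phase: φ = 89.8°.

|H| = 0.003251 (-49.8 dB), φ = 89.8°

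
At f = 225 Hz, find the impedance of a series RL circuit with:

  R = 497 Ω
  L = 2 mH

Step 1 — Angular frequency: ω = 2π·f = 2π·225 = 1414 rad/s.
Step 2 — Component impedances:
  R: Z = R = 497 Ω
  L: Z = jωL = j·1414·0.002 = 0 + j2.827 Ω
Step 3 — Series combination: Z_total = R + L = 497 + j2.827 Ω = 497∠0.3° Ω.

Z = 497 + j2.827 Ω = 497∠0.3° Ω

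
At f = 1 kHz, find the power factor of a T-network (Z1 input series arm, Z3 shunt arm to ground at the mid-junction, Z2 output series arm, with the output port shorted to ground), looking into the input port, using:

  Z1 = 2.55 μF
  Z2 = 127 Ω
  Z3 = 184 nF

Step 1 — Angular frequency: ω = 2π·f = 2π·1000 = 6283 rad/s.
Step 2 — Component impedances:
  Z1: Z = 1/(jωC) = -j/(ω·C) = 0 - j62.41 Ω
  Z2: Z = R = 127 Ω
  Z3: Z = 1/(jωC) = -j/(ω·C) = 0 - j865 Ω
Step 3 — With the output port shorted to ground, the output series arm Z2 runs from the junction to ground; the shunt arm Z3 also runs from the junction to ground. They appear in parallel: Z3 || Z2 = 124.3 - j18.25 Ω.
Step 4 — Series with input arm Z1: Z_in = Z1 + (Z3 || Z2) = 124.3 - j80.67 Ω = 148.2∠-33.0° Ω.
Step 5 — Power factor: PF = cos(φ) = Re(Z)/|Z| = 124.32/148.2 = 0.8389.
Step 6 — Type: Im(Z) = -80.67 ⇒ leading (phase φ = -33.0°).

PF = 0.8389 (leading, φ = -33.0°)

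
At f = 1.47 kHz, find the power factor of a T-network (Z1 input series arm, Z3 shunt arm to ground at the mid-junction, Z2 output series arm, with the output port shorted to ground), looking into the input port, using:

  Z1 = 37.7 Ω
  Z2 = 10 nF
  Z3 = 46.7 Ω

Step 1 — Angular frequency: ω = 2π·f = 2π·1470 = 9236 rad/s.
Step 2 — Component impedances:
  Z1: Z = R = 37.7 Ω
  Z2: Z = 1/(jωC) = -j/(ω·C) = 0 - j1.083e+04 Ω
  Z3: Z = R = 46.7 Ω
Step 3 — With the output port shorted to ground, the output series arm Z2 runs from the junction to ground; the shunt arm Z3 also runs from the junction to ground. They appear in parallel: Z3 || Z2 = 46.7 - j0.2014 Ω.
Step 4 — Series with input arm Z1: Z_in = Z1 + (Z3 || Z2) = 84.4 - j0.2014 Ω = 84.4∠-0.1° Ω.
Step 5 — Power factor: PF = cos(φ) = Re(Z)/|Z| = 84.4/84.4 = 1.
Step 6 — Type: Im(Z) = -0.2014 ⇒ leading (phase φ = -0.1°).

PF = 1 (leading, φ = -0.1°)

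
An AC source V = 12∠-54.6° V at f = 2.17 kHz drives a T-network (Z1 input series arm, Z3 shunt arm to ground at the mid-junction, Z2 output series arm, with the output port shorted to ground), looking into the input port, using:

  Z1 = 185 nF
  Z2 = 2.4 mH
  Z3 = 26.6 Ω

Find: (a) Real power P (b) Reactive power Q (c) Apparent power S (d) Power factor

Step 1 — Angular frequency: ω = 2π·f = 2π·2170 = 1.363e+04 rad/s.
Step 2 — Component impedances:
  Z1: Z = 1/(jωC) = -j/(ω·C) = 0 - j396.5 Ω
  Z2: Z = jωL = j·1.363e+04·0.0024 = 0 + j32.72 Ω
  Z3: Z = R = 26.6 Ω
Step 3 — With the output port shorted to ground, the output series arm Z2 runs from the junction to ground; the shunt arm Z3 also runs from the junction to ground. They appear in parallel: Z3 || Z2 = 16.02 + j13.02 Ω.
Step 4 — Series with input arm Z1: Z_in = Z1 + (Z3 || Z2) = 16.02 - j383.4 Ω = 383.8∠-87.6° Ω.
Step 5 — Source phasor: V = 12∠-54.6° V = 6.951 - j9.782 V.
Step 6 — Current: I = V / Z = 0.02622 + j0.01703 A = 0.03127∠33.0° A.
Step 7 — Complex power: S = V·I* = 0.01566 - j0.3749 VA.
Step 8 — Real power: P = Re(S) = 0.01566 W.
Step 9 — Reactive power: Q = Im(S) = -0.3749 VAR.
Step 10 — Apparent power: |S| = 0.3752 VA.
Step 11 — Power factor: PF = P/|S| = 0.04174 (leading).

(a) P = 0.01566 W  (b) Q = -0.3749 VAR  (c) S = 0.3752 VA  (d) PF = 0.04174 (leading)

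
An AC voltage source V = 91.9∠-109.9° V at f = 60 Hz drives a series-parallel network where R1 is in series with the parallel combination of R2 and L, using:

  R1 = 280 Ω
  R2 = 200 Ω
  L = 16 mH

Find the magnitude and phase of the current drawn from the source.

Step 1 — Angular frequency: ω = 2π·f = 2π·60 = 377 rad/s.
Step 2 — Component impedances:
  R1: Z = R = 280 Ω
  R2: Z = R = 200 Ω
  L: Z = jωL = j·377·0.016 = 0 + j6.032 Ω
Step 3 — Parallel branch: R2 || L = 1/(1/R2 + 1/L) = 0.1818 + j6.026 Ω.
Step 4 — Series with R1: Z_total = R1 + (R2 || L) = 280.2 + j6.026 Ω = 280.2∠1.2° Ω.
Step 5 — Source phasor: V = 91.9∠-109.9° V = -31.28 - j86.41 V.
Step 6 — Ohm's law: I = V / Z_total = (-31.28 - j86.41) / (280.2 + j6.026) = -0.1182 - j0.3059 A.
Step 7 — Convert to polar: |I| = 0.3279 A, ∠I = -111.1°.

I = 0.3279∠-111.1° A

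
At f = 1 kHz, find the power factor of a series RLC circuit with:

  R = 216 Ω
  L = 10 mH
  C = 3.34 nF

Step 1 — Angular frequency: ω = 2π·f = 2π·1000 = 6283 rad/s.
Step 2 — Component impedances:
  R: Z = R = 216 Ω
  L: Z = jωL = j·6283·0.01 = 0 + j62.83 Ω
  C: Z = 1/(jωC) = -j/(ω·C) = 0 - j4.765e+04 Ω
Step 3 — Series combination: Z_total = R + L + C = 216 - j4.759e+04 Ω = 4.759e+04∠-89.7° Ω.
Step 4 — Power factor: PF = cos(φ) = Re(Z)/|Z| = 216/4.759e+04 = 0.004539.
Step 5 — Type: Im(Z) = -4.759e+04 ⇒ leading (phase φ = -89.7°).

PF = 0.004539 (leading, φ = -89.7°)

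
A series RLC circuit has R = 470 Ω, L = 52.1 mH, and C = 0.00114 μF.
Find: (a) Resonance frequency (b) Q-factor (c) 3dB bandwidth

Step 1 — Resonance: ω₀ = 1/√(LC) = 1/√(0.0521·1.14e-09) = 1.298e+05 rad/s.
Step 2 — f₀ = ω₀/(2π) = 2.065e+04 Hz.
Step 3 — Series Q: Q = ω₀L/R = 1.298e+05·0.0521/470 = 14.38.
Step 4 — Bandwidth: Δω = ω₀/Q = 9021 rad/s; BW = Δω/(2π) = 1436 Hz.

(a) f₀ = 2.065e+04 Hz  (b) Q = 14.38  (c) BW = 1436 Hz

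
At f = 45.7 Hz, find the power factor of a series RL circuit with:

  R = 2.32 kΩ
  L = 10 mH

Step 1 — Angular frequency: ω = 2π·f = 2π·45.7 = 287.1 rad/s.
Step 2 — Component impedances:
  R: Z = R = 2320 Ω
  L: Z = jωL = j·287.1·0.01 = 0 + j2.871 Ω
Step 3 — Series combination: Z_total = R + L = 2320 + j2.871 Ω = 2320∠0.1° Ω.
Step 4 — Power factor: PF = cos(φ) = Re(Z)/|Z| = 2320/2320 = 1.
Step 5 — Type: Im(Z) = 2.871 ⇒ lagging (phase φ = 0.1°).

PF = 1 (lagging, φ = 0.1°)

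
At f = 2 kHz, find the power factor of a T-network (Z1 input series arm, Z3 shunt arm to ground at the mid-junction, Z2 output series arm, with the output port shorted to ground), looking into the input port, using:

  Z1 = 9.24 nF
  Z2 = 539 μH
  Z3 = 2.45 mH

Step 1 — Angular frequency: ω = 2π·f = 2π·2000 = 1.257e+04 rad/s.
Step 2 — Component impedances:
  Z1: Z = 1/(jωC) = -j/(ω·C) = 0 - j8612 Ω
  Z2: Z = jωL = j·1.257e+04·0.000539 = 0 + j6.773 Ω
  Z3: Z = jωL = j·1.257e+04·0.00245 = 0 + j30.79 Ω
Step 3 — With the output port shorted to ground, the output series arm Z2 runs from the junction to ground; the shunt arm Z3 also runs from the junction to ground. They appear in parallel: Z3 || Z2 = 0 + j5.552 Ω.
Step 4 — Series with input arm Z1: Z_in = Z1 + (Z3 || Z2) = 0 - j8607 Ω = 8607∠-90.0° Ω.
Step 5 — Power factor: PF = cos(φ) = Re(Z)/|Z| = 0/8607 = 0.
Step 6 — Type: Im(Z) = -8607 ⇒ leading (phase φ = -90.0°).

PF = 0 (leading, φ = -90.0°)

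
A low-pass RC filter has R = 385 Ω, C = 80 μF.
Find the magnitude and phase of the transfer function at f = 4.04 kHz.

Step 1 — Angular frequency: ω = 2π·4040 = 2.538e+04 rad/s.
Step 2 — Transfer function: H(jω) = 1/(1 + jωRC).
Step 3 — Denominator: 1 + jωRC = 1 + j·2.538e+04·385·8e-05 = 1 + j781.8.
Step 4 — H = 1.636e-06 - j0.001279.
Step 5 — Magnitude: |H| = 0.001279 (-57.9 dB); phase: φ = -89.9°.

|H| = 0.001279 (-57.9 dB), φ = -89.9°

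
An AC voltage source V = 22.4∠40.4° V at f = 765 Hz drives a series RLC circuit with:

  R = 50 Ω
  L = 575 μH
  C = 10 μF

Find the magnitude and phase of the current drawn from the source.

Step 1 — Angular frequency: ω = 2π·f = 2π·765 = 4807 rad/s.
Step 2 — Component impedances:
  R: Z = R = 50 Ω
  L: Z = jωL = j·4807·0.000575 = 0 + j2.764 Ω
  C: Z = 1/(jωC) = -j/(ω·C) = 0 - j20.8 Ω
Step 3 — Series combination: Z_total = R + L + C = 50 - j18.04 Ω = 53.16∠-19.8° Ω.
Step 4 — Source phasor: V = 22.4∠40.4° V = 17.06 + j14.52 V.
Step 5 — Ohm's law: I = V / Z_total = (17.06 + j14.52) / (50 - j18.04) = 0.2092 + j0.3658 A.
Step 6 — Convert to polar: |I| = 0.4214 A, ∠I = 60.2°.

I = 0.4214∠60.2° A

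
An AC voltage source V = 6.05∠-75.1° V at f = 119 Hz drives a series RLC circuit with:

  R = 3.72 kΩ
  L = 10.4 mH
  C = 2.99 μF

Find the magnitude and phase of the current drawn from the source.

Step 1 — Angular frequency: ω = 2π·f = 2π·119 = 747.7 rad/s.
Step 2 — Component impedances:
  R: Z = R = 3720 Ω
  L: Z = jωL = j·747.7·0.0104 = 0 + j7.776 Ω
  C: Z = 1/(jωC) = -j/(ω·C) = 0 - j447.3 Ω
Step 3 — Series combination: Z_total = R + L + C = 3720 - j439.5 Ω = 3746∠-6.7° Ω.
Step 4 — Source phasor: V = 6.05∠-75.1° V = 1.556 - j5.847 V.
Step 5 — Ohm's law: I = V / Z_total = (1.556 - j5.847) / (3720 - j439.5) = 0.0005956 - j0.001501 A.
Step 6 — Convert to polar: |I| = 0.001615 A, ∠I = -68.4°.

I = 0.001615∠-68.4° A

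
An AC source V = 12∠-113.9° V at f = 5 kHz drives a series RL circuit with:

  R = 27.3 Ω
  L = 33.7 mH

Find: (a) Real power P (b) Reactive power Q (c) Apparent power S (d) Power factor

Step 1 — Angular frequency: ω = 2π·f = 2π·5000 = 3.142e+04 rad/s.
Step 2 — Component impedances:
  R: Z = R = 27.3 Ω
  L: Z = jωL = j·3.142e+04·0.0337 = 0 + j1059 Ω
Step 3 — Series combination: Z_total = R + L = 27.3 + j1059 Ω = 1059∠88.5° Ω.
Step 4 — Source phasor: V = 12∠-113.9° V = -4.862 - j10.97 V.
Step 5 — Current: I = V / Z = -0.01047 + j0.004322 A = 0.01133∠157.6° A.
Step 6 — Complex power: S = V·I* = 0.003505 + j0.1359 VA.
Step 7 — Real power: P = Re(S) = 0.003505 W.
Step 8 — Reactive power: Q = Im(S) = 0.1359 VAR.
Step 9 — Apparent power: |S| = 0.136 VA.
Step 10 — Power factor: PF = P/|S| = 0.02578 (lagging).

(a) P = 0.003505 W  (b) Q = 0.1359 VAR  (c) S = 0.136 VA  (d) PF = 0.02578 (lagging)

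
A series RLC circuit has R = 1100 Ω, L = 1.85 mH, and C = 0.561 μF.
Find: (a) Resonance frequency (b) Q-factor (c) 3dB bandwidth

Step 1 — Resonance: ω₀ = 1/√(LC) = 1/√(0.00185·5.61e-07) = 3.104e+04 rad/s.
Step 2 — f₀ = ω₀/(2π) = 4940 Hz.
Step 3 — Series Q: Q = ω₀L/R = 3.104e+04·0.00185/1100 = 0.0522.
Step 4 — Bandwidth: Δω = ω₀/Q = 5.946e+05 rad/s; BW = Δω/(2π) = 9.463e+04 Hz.

(a) f₀ = 4940 Hz  (b) Q = 0.0522  (c) BW = 9.463e+04 Hz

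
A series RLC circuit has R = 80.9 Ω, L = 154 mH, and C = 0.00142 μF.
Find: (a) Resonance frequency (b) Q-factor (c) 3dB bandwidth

Step 1 — Resonance: ω₀ = 1/√(LC) = 1/√(0.154·1.42e-09) = 6.762e+04 rad/s.
Step 2 — f₀ = ω₀/(2π) = 1.076e+04 Hz.
Step 3 — Series Q: Q = ω₀L/R = 6.762e+04·0.154/80.9 = 128.7.
Step 4 — Bandwidth: Δω = ω₀/Q = 525.3 rad/s; BW = Δω/(2π) = 83.61 Hz.

(a) f₀ = 1.076e+04 Hz  (b) Q = 128.7  (c) BW = 83.61 Hz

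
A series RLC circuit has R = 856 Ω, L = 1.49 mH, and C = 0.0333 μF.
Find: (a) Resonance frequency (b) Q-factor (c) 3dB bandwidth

Step 1 — Resonance: ω₀ = 1/√(LC) = 1/√(0.00149·3.33e-08) = 1.42e+05 rad/s.
Step 2 — f₀ = ω₀/(2π) = 2.259e+04 Hz.
Step 3 — Series Q: Q = ω₀L/R = 1.42e+05·0.00149/856 = 0.2471.
Step 4 — Bandwidth: Δω = ω₀/Q = 5.745e+05 rad/s; BW = Δω/(2π) = 9.143e+04 Hz.

(a) f₀ = 2.259e+04 Hz  (b) Q = 0.2471  (c) BW = 9.143e+04 Hz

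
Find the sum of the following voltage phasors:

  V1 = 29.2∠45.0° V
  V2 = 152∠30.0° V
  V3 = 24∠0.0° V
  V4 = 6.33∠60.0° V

Step 1 — Convert each phasor to rectangular form:
  V1 = 29.2·(cos(45.0°) + j·sin(45.0°)) = 20.65 + j20.65 V
  V2 = 152·(cos(30.0°) + j·sin(30.0°)) = 131.6 + j76 V
  V3 = 24·(cos(0.0°) + j·sin(0.0°)) = 24 V
  V4 = 6.33·(cos(60.0°) + j·sin(60.0°)) = 3.165 + j5.482 V
Step 2 — Sum components: V_total = 179.4 + j102.1 V.
Step 3 — Convert to polar: |V_total| = 206.5 V, ∠V_total = 29.6°.

V_total = 206.5∠29.6° V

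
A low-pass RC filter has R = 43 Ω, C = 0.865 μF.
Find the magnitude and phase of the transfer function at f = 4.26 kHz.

Step 1 — Angular frequency: ω = 2π·4260 = 2.677e+04 rad/s.
Step 2 — Transfer function: H(jω) = 1/(1 + jωRC).
Step 3 — Denominator: 1 + jωRC = 1 + j·2.677e+04·43·8.65e-07 = 1 + j0.9956.
Step 4 — H = 0.5022 - j0.5.
Step 5 — Magnitude: |H| = 0.7087 (-3.0 dB); phase: φ = -44.9°.

|H| = 0.7087 (-3.0 dB), φ = -44.9°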